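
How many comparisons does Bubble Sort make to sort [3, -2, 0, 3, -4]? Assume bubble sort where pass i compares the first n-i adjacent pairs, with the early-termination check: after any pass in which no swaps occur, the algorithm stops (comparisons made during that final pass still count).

Pass 1: compare adjacent pairs (0,1)..(3,4) = 4 comparison(s), 3 swap(s) -> [-2, 0, 3, -4, 3]
Pass 2: compare adjacent pairs (0,1)..(2,3) = 3 comparison(s), 1 swap(s) -> [-2, 0, -4, 3, 3]
Pass 3: compare adjacent pairs (0,1)..(1,2) = 2 comparison(s), 1 swap(s) -> [-2, -4, 0, 3, 3]
Pass 4: compare adjacent pairs (0,1)..(0,1) = 1 comparison(s), 1 swap(s) -> [-4, -2, 0, 3, 3]
Every pass made at least one swap, so all n-1 passes run.
Total comparisons: 4 + 3 + 2 + 1 = 10


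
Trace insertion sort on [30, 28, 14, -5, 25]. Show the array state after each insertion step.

First element 30 is already 'sorted'
Insert 28: shifted 1 elements -> [28, 30, 14, -5, 25]
Insert 14: shifted 2 elements -> [14, 28, 30, -5, 25]
Insert -5: shifted 3 elements -> [-5, 14, 28, 30, 25]
Insert 25: shifted 2 elements -> [-5, 14, 25, 28, 30]


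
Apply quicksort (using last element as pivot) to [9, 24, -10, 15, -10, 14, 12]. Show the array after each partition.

Partition 1: pivot=12 at index 3 -> [9, -10, -10, 12, 24, 14, 15]
Partition 2: pivot=-10 at index 1 -> [-10, -10, 9, 12, 24, 14, 15]
Partition 3: pivot=15 at index 5 -> [-10, -10, 9, 12, 14, 15, 24]


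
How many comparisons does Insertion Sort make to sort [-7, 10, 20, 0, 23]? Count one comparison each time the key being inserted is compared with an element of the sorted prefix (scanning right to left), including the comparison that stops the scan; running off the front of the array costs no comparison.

Insert 10: -7 <= 10 (stop) = 1 comparison(s) -> [-7, 10, 20, 0, 23]
Insert 20: 10 <= 20 (stop) = 1 comparison(s) -> [-7, 10, 20, 0, 23]
Insert 0: 20 > 0 (shift), 10 > 0 (shift), -7 <= 0 (stop) = 3 comparison(s) -> [-7, 0, 10, 20, 23]
Insert 23: 20 <= 23 (stop) = 1 comparison(s) -> [-7, 0, 10, 20, 23]
Total comparisons: 1 + 1 + 3 + 1 = 6


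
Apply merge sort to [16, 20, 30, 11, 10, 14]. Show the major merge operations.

Divide and conquer:
  Merge [20] + [30] -> [20, 30]
  Merge [16] + [20, 30] -> [16, 20, 30]
  Merge [10] + [14] -> [10, 14]
  Merge [11] + [10, 14] -> [10, 11, 14]
  Merge [16, 20, 30] + [10, 11, 14] -> [10, 11, 14, 16, 20, 30]


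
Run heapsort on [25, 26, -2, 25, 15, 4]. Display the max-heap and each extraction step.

Build heap: [26, 25, 4, 25, 15, -2]
Extract 26: [25, 25, 4, -2, 15, 26]
Extract 25: [25, 15, 4, -2, 25, 26]
Extract 25: [15, -2, 4, 25, 25, 26]
Extract 15: [4, -2, 15, 25, 25, 26]
Extract 4: [-2, 4, 15, 25, 25, 26]


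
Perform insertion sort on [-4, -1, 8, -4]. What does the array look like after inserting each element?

First element -4 is already 'sorted'
Insert -1: shifted 0 elements -> [-4, -1, 8, -4]
Insert 8: shifted 0 elements -> [-4, -1, 8, -4]
Insert -4: shifted 2 elements -> [-4, -4, -1, 8]


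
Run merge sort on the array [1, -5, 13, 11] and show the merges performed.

Divide and conquer:
  Merge [1] + [-5] -> [-5, 1]
  Merge [13] + [11] -> [11, 13]
  Merge [-5, 1] + [11, 13] -> [-5, 1, 11, 13]


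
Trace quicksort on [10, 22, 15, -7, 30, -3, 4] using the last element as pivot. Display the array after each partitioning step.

Partition 1: pivot=4 at index 2 -> [-7, -3, 4, 10, 30, 22, 15]
Partition 2: pivot=-3 at index 1 -> [-7, -3, 4, 10, 30, 22, 15]
Partition 3: pivot=15 at index 4 -> [-7, -3, 4, 10, 15, 22, 30]
Partition 4: pivot=30 at index 6 -> [-7, -3, 4, 10, 15, 22, 30]


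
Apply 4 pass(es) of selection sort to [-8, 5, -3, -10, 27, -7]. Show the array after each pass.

Pass 1: Select minimum -10 at index 3, swap -> [-10, 5, -3, -8, 27, -7]
Pass 2: Select minimum -8 at index 3, swap -> [-10, -8, -3, 5, 27, -7]
Pass 3: Select minimum -7 at index 5, swap -> [-10, -8, -7, 5, 27, -3]
Pass 4: Select minimum -3 at index 5, swap -> [-10, -8, -7, -3, 27, 5]


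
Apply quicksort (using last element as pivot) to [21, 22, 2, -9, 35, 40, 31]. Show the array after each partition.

Partition 1: pivot=31 at index 4 -> [21, 22, 2, -9, 31, 40, 35]
Partition 2: pivot=-9 at index 0 -> [-9, 22, 2, 21, 31, 40, 35]
Partition 3: pivot=21 at index 2 -> [-9, 2, 21, 22, 31, 40, 35]
Partition 4: pivot=35 at index 5 -> [-9, 2, 21, 22, 31, 35, 40]


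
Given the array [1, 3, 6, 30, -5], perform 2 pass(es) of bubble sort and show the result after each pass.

After pass 1: [1, 3, 6, -5, 30] (1 swaps)
After pass 2: [1, 3, -5, 6, 30] (1 swaps)
Total swaps: 2


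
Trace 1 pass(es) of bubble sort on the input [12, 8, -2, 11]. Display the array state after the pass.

After pass 1: [8, -2, 11, 12] (3 swaps)
Total swaps: 3


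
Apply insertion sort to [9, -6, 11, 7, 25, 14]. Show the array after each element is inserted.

First element 9 is already 'sorted'
Insert -6: shifted 1 elements -> [-6, 9, 11, 7, 25, 14]
Insert 11: shifted 0 elements -> [-6, 9, 11, 7, 25, 14]
Insert 7: shifted 2 elements -> [-6, 7, 9, 11, 25, 14]
Insert 25: shifted 0 elements -> [-6, 7, 9, 11, 25, 14]
Insert 14: shifted 1 elements -> [-6, 7, 9, 11, 14, 25]


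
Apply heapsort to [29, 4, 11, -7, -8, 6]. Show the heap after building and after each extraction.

Build heap: [29, 4, 11, -7, -8, 6]
Extract 29: [11, 4, 6, -7, -8, 29]
Extract 11: [6, 4, -8, -7, 11, 29]
Extract 6: [4, -7, -8, 6, 11, 29]
Extract 4: [-7, -8, 4, 6, 11, 29]
Extract -7: [-8, -7, 4, 6, 11, 29]


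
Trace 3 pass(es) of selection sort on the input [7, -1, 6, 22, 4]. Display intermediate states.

Pass 1: Select minimum -1 at index 1, swap -> [-1, 7, 6, 22, 4]
Pass 2: Select minimum 4 at index 4, swap -> [-1, 4, 6, 22, 7]
Pass 3: Select minimum 6 at index 2, swap -> [-1, 4, 6, 22, 7]


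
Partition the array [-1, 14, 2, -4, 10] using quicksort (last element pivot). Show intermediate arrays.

Partition 1: pivot=10 at index 3 -> [-1, 2, -4, 10, 14]
Partition 2: pivot=-4 at index 0 -> [-4, 2, -1, 10, 14]
Partition 3: pivot=-1 at index 1 -> [-4, -1, 2, 10, 14]


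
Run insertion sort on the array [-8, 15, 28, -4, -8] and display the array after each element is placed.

First element -8 is already 'sorted'
Insert 15: shifted 0 elements -> [-8, 15, 28, -4, -8]
Insert 28: shifted 0 elements -> [-8, 15, 28, -4, -8]
Insert -4: shifted 2 elements -> [-8, -4, 15, 28, -8]
Insert -8: shifted 3 elements -> [-8, -8, -4, 15, 28]


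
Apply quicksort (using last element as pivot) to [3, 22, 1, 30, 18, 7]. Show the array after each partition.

Partition 1: pivot=7 at index 2 -> [3, 1, 7, 30, 18, 22]
Partition 2: pivot=1 at index 0 -> [1, 3, 7, 30, 18, 22]
Partition 3: pivot=22 at index 4 -> [1, 3, 7, 18, 22, 30]


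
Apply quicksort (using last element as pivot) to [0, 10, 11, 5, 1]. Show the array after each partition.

Partition 1: pivot=1 at index 1 -> [0, 1, 11, 5, 10]
Partition 2: pivot=10 at index 3 -> [0, 1, 5, 10, 11]


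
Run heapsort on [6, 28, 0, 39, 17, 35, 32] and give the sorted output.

Build heap: [39, 28, 35, 6, 17, 0, 32]
Extract 39: [35, 28, 32, 6, 17, 0, 39]
Extract 35: [32, 28, 0, 6, 17, 35, 39]
Extract 32: [28, 17, 0, 6, 32, 35, 39]
Extract 28: [17, 6, 0, 28, 32, 35, 39]
Extract 17: [6, 0, 17, 28, 32, 35, 39]
Extract 6: [0, 6, 17, 28, 32, 35, 39]


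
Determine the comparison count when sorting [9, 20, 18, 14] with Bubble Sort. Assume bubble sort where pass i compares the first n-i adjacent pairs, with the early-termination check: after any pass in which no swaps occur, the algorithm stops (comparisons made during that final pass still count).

Pass 1: compare adjacent pairs (0,1)..(2,3) = 3 comparison(s), 2 swap(s) -> [9, 18, 14, 20]
Pass 2: compare adjacent pairs (0,1)..(1,2) = 2 comparison(s), 1 swap(s) -> [9, 14, 18, 20]
Pass 3: compare adjacent pairs (0,1)..(0,1) = 1 comparison(s), 0 swap(s) -> [9, 14, 18, 20]
No swaps in this pass, so bubble sort stops here.
Total comparisons: 3 + 2 + 1 = 6


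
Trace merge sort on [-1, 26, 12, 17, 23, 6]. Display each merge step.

Divide and conquer:
  Merge [26] + [12] -> [12, 26]
  Merge [-1] + [12, 26] -> [-1, 12, 26]
  Merge [23] + [6] -> [6, 23]
  Merge [17] + [6, 23] -> [6, 17, 23]
  Merge [-1, 12, 26] + [6, 17, 23] -> [-1, 6, 12, 17, 23, 26]


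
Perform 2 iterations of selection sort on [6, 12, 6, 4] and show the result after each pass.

Pass 1: Select minimum 4 at index 3, swap -> [4, 12, 6, 6]
Pass 2: Select minimum 6 at index 2, swap -> [4, 6, 12, 6]


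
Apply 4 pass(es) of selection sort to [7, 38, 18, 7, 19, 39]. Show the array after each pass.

Pass 1: Select minimum 7 at index 0, swap -> [7, 38, 18, 7, 19, 39]
Pass 2: Select minimum 7 at index 3, swap -> [7, 7, 18, 38, 19, 39]
Pass 3: Select minimum 18 at index 2, swap -> [7, 7, 18, 38, 19, 39]
Pass 4: Select minimum 19 at index 4, swap -> [7, 7, 18, 19, 38, 39]


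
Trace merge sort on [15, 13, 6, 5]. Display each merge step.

Divide and conquer:
  Merge [15] + [13] -> [13, 15]
  Merge [6] + [5] -> [5, 6]
  Merge [13, 15] + [5, 6] -> [5, 6, 13, 15]


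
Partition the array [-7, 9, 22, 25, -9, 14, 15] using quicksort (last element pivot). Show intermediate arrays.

Partition 1: pivot=15 at index 4 -> [-7, 9, -9, 14, 15, 25, 22]
Partition 2: pivot=14 at index 3 -> [-7, 9, -9, 14, 15, 25, 22]
Partition 3: pivot=-9 at index 0 -> [-9, 9, -7, 14, 15, 25, 22]
Partition 4: pivot=-7 at index 1 -> [-9, -7, 9, 14, 15, 25, 22]
Partition 5: pivot=22 at index 5 -> [-9, -7, 9, 14, 15, 22, 25]


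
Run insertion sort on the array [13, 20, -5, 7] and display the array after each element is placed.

First element 13 is already 'sorted'
Insert 20: shifted 0 elements -> [13, 20, -5, 7]
Insert -5: shifted 2 elements -> [-5, 13, 20, 7]
Insert 7: shifted 2 elements -> [-5, 7, 13, 20]


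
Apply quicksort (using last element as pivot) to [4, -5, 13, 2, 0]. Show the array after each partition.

Partition 1: pivot=0 at index 1 -> [-5, 0, 13, 2, 4]
Partition 2: pivot=4 at index 3 -> [-5, 0, 2, 4, 13]


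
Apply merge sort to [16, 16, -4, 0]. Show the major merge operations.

Divide and conquer:
  Merge [16] + [16] -> [16, 16]
  Merge [-4] + [0] -> [-4, 0]
  Merge [16, 16] + [-4, 0] -> [-4, 0, 16, 16]


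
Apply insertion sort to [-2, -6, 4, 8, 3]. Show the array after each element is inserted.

First element -2 is already 'sorted'
Insert -6: shifted 1 elements -> [-6, -2, 4, 8, 3]
Insert 4: shifted 0 elements -> [-6, -2, 4, 8, 3]
Insert 8: shifted 0 elements -> [-6, -2, 4, 8, 3]
Insert 3: shifted 2 elements -> [-6, -2, 3, 4, 8]


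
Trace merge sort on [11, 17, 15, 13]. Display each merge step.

Divide and conquer:
  Merge [11] + [17] -> [11, 17]
  Merge [15] + [13] -> [13, 15]
  Merge [11, 17] + [13, 15] -> [11, 13, 15, 17]


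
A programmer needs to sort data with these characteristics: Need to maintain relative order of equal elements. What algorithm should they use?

Best choice: Merge sort or Insertion sort
Reason: Both are stable; quicksort and heapsort are not stable


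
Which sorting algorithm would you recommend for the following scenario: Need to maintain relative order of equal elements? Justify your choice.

Best choice: Merge sort or Insertion sort
Reason: Both are stable; quicksort and heapsort are not stable


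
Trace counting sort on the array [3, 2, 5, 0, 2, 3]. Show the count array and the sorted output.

Count array: [1, 0, 2, 2, 0, 1]
(count[i] = number of elements equal to i)
Cumulative count: [1, 1, 3, 5, 5, 6]
Sorted: [0, 2, 2, 3, 3, 5]


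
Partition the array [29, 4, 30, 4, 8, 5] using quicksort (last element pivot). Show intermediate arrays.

Partition 1: pivot=5 at index 2 -> [4, 4, 5, 29, 8, 30]
Partition 2: pivot=4 at index 1 -> [4, 4, 5, 29, 8, 30]
Partition 3: pivot=30 at index 5 -> [4, 4, 5, 29, 8, 30]
Partition 4: pivot=8 at index 3 -> [4, 4, 5, 8, 29, 30]


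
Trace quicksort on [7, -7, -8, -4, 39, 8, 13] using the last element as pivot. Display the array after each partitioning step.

Partition 1: pivot=13 at index 5 -> [7, -7, -8, -4, 8, 13, 39]
Partition 2: pivot=8 at index 4 -> [7, -7, -8, -4, 8, 13, 39]
Partition 3: pivot=-4 at index 2 -> [-7, -8, -4, 7, 8, 13, 39]
Partition 4: pivot=-8 at index 0 -> [-8, -7, -4, 7, 8, 13, 39]


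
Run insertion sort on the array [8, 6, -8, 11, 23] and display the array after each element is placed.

First element 8 is already 'sorted'
Insert 6: shifted 1 elements -> [6, 8, -8, 11, 23]
Insert -8: shifted 2 elements -> [-8, 6, 8, 11, 23]
Insert 11: shifted 0 elements -> [-8, 6, 8, 11, 23]
Insert 23: shifted 0 elements -> [-8, 6, 8, 11, 23]


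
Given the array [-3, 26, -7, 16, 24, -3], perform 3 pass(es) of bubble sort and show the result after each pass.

After pass 1: [-3, -7, 16, 24, -3, 26] (4 swaps)
After pass 2: [-7, -3, 16, -3, 24, 26] (2 swaps)
After pass 3: [-7, -3, -3, 16, 24, 26] (1 swaps)
Total swaps: 7


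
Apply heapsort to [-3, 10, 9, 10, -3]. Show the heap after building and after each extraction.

Build heap: [10, 10, 9, -3, -3]
Extract 10: [10, -3, 9, -3, 10]
Extract 10: [9, -3, -3, 10, 10]
Extract 9: [-3, -3, 9, 10, 10]
Extract -3: [-3, -3, 9, 10, 10]


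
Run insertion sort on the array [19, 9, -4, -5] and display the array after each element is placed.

First element 19 is already 'sorted'
Insert 9: shifted 1 elements -> [9, 19, -4, -5]
Insert -4: shifted 2 elements -> [-4, 9, 19, -5]
Insert -5: shifted 3 elements -> [-5, -4, 9, 19]


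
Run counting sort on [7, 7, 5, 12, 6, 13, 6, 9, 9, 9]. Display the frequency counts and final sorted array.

Count array: [0, 0, 0, 0, 0, 1, 2, 2, 0, 3, 0, 0, 1, 1]
(count[i] = number of elements equal to i)
Cumulative count: [0, 0, 0, 0, 0, 1, 3, 5, 5, 8, 8, 8, 9, 10]
Sorted: [5, 6, 6, 7, 7, 9, 9, 9, 12, 13]


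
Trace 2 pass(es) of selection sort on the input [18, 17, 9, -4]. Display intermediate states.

Pass 1: Select minimum -4 at index 3, swap -> [-4, 17, 9, 18]
Pass 2: Select minimum 9 at index 2, swap -> [-4, 9, 17, 18]


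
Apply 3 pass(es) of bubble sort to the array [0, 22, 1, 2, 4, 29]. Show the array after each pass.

After pass 1: [0, 1, 2, 4, 22, 29] (3 swaps)
After pass 2: [0, 1, 2, 4, 22, 29] (0 swaps)
After pass 3: [0, 1, 2, 4, 22, 29] (0 swaps)
Total swaps: 3


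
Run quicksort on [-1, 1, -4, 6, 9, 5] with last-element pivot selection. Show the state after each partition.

Partition 1: pivot=5 at index 3 -> [-1, 1, -4, 5, 9, 6]
Partition 2: pivot=-4 at index 0 -> [-4, 1, -1, 5, 9, 6]
Partition 3: pivot=-1 at index 1 -> [-4, -1, 1, 5, 9, 6]
Partition 4: pivot=6 at index 4 -> [-4, -1, 1, 5, 6, 9]


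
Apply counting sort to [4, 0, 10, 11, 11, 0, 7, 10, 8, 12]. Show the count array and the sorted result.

Count array: [2, 0, 0, 0, 1, 0, 0, 1, 1, 0, 2, 2, 1]
(count[i] = number of elements equal to i)
Cumulative count: [2, 2, 2, 2, 3, 3, 3, 4, 5, 5, 7, 9, 10]
Sorted: [0, 0, 4, 7, 8, 10, 10, 11, 11, 12]


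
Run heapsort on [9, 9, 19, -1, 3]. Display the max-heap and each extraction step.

Build heap: [19, 9, 9, -1, 3]
Extract 19: [9, 3, 9, -1, 19]
Extract 9: [9, 3, -1, 9, 19]
Extract 9: [3, -1, 9, 9, 19]
Extract 3: [-1, 3, 9, 9, 19]


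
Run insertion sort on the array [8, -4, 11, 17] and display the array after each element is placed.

First element 8 is already 'sorted'
Insert -4: shifted 1 elements -> [-4, 8, 11, 17]
Insert 11: shifted 0 elements -> [-4, 8, 11, 17]
Insert 17: shifted 0 elements -> [-4, 8, 11, 17]


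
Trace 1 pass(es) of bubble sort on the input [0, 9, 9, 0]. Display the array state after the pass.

After pass 1: [0, 9, 0, 9] (1 swaps)
Total swaps: 1


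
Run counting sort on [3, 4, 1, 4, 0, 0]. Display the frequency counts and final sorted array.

Count array: [2, 1, 0, 1, 2]
(count[i] = number of elements equal to i)
Cumulative count: [2, 3, 3, 4, 6]
Sorted: [0, 0, 1, 3, 4, 4]


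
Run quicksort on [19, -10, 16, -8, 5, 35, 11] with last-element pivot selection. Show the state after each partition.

Partition 1: pivot=11 at index 3 -> [-10, -8, 5, 11, 16, 35, 19]
Partition 2: pivot=5 at index 2 -> [-10, -8, 5, 11, 16, 35, 19]
Partition 3: pivot=-8 at index 1 -> [-10, -8, 5, 11, 16, 35, 19]
Partition 4: pivot=19 at index 5 -> [-10, -8, 5, 11, 16, 19, 35]


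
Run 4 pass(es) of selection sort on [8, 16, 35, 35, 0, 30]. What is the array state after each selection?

Pass 1: Select minimum 0 at index 4, swap -> [0, 16, 35, 35, 8, 30]
Pass 2: Select minimum 8 at index 4, swap -> [0, 8, 35, 35, 16, 30]
Pass 3: Select minimum 16 at index 4, swap -> [0, 8, 16, 35, 35, 30]
Pass 4: Select minimum 30 at index 5, swap -> [0, 8, 16, 30, 35, 35]


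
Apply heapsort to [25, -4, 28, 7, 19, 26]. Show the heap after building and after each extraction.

Build heap: [28, 19, 26, 7, -4, 25]
Extract 28: [26, 19, 25, 7, -4, 28]
Extract 26: [25, 19, -4, 7, 26, 28]
Extract 25: [19, 7, -4, 25, 26, 28]
Extract 19: [7, -4, 19, 25, 26, 28]
Extract 7: [-4, 7, 19, 25, 26, 28]


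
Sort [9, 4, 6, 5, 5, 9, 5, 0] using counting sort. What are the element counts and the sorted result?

Count array: [1, 0, 0, 0, 1, 3, 1, 0, 0, 2]
(count[i] = number of elements equal to i)
Cumulative count: [1, 1, 1, 1, 2, 5, 6, 6, 6, 8]
Sorted: [0, 4, 5, 5, 5, 6, 9, 9]


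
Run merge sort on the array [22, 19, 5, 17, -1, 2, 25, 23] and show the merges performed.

Divide and conquer:
  Merge [22] + [19] -> [19, 22]
  Merge [5] + [17] -> [5, 17]
  Merge [19, 22] + [5, 17] -> [5, 17, 19, 22]
  Merge [-1] + [2] -> [-1, 2]
  Merge [25] + [23] -> [23, 25]
  Merge [-1, 2] + [23, 25] -> [-1, 2, 23, 25]
  Merge [5, 17, 19, 22] + [-1, 2, 23, 25] -> [-1, 2, 5, 17, 19, 22, 23, 25]


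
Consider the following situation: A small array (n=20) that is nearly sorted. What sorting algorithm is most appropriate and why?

Best choice: Insertion sort
Reason: Insertion sort is O(n) for nearly sorted arrays and has low overhead


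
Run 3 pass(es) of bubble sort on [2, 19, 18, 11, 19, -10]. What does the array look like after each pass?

After pass 1: [2, 18, 11, 19, -10, 19] (3 swaps)
After pass 2: [2, 11, 18, -10, 19, 19] (2 swaps)
After pass 3: [2, 11, -10, 18, 19, 19] (1 swaps)
Total swaps: 6


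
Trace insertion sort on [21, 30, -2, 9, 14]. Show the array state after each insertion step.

First element 21 is already 'sorted'
Insert 30: shifted 0 elements -> [21, 30, -2, 9, 14]
Insert -2: shifted 2 elements -> [-2, 21, 30, 9, 14]
Insert 9: shifted 2 elements -> [-2, 9, 21, 30, 14]
Insert 14: shifted 2 elements -> [-2, 9, 14, 21, 30]


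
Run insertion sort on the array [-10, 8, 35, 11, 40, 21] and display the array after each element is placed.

First element -10 is already 'sorted'
Insert 8: shifted 0 elements -> [-10, 8, 35, 11, 40, 21]
Insert 35: shifted 0 elements -> [-10, 8, 35, 11, 40, 21]
Insert 11: shifted 1 elements -> [-10, 8, 11, 35, 40, 21]
Insert 40: shifted 0 elements -> [-10, 8, 11, 35, 40, 21]
Insert 21: shifted 2 elements -> [-10, 8, 11, 21, 35, 40]


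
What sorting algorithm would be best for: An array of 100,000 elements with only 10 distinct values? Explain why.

Best choice: 3-way quicksort or Counting sort
Reason: 3-way (Dutch national flag) partitioning groups every copy of the pivot together, so with only d=10 distinct keys quicksort finishes in O(n log d) expected time, which is effectively linear; counting sort runs in O(n + k) where k is the size of the key range (not the number of distinct values), so it is linear when the 10 values are integers drawn from a small known range


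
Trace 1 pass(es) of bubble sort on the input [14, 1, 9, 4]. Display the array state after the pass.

After pass 1: [1, 9, 4, 14] (3 swaps)
Total swaps: 3


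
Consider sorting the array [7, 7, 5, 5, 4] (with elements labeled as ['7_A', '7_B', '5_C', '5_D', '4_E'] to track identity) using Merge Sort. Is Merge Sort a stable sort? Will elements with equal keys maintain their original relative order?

Trace Merge Sort on the labeled array (the key is the number; the letter only tracks identity):
  Merge [7_A] + [7_B] -> [7_A, 7_B]
  Merge [5_D] + [4_E] -> [4_E, 5_D]
  Merge [5_C] + [4_E, 5_D] -> [4_E, 5_C, 5_D]
  Merge [7_A, 7_B] + [4_E, 5_C, 5_D] -> [4_E, 5_C, 5_D, 7_A, 7_B]
Final order: [4_E, 5_C, 5_D, 7_A, 7_B]
Equal keys:
  value 5: originally 5_C, 5_D; after sorting 5_C, 5_D -> order preserved
  value 7: originally 7_A, 7_B; after sorting 7_A, 7_B -> order preserved
All equal keys kept their original relative order. Merge Sort is stable: when the heads of the two halves are equal the merge takes from the left half first.
Answer: Stable


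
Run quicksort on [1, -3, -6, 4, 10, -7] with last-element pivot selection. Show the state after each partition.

Partition 1: pivot=-7 at index 0 -> [-7, -3, -6, 4, 10, 1]
Partition 2: pivot=1 at index 3 -> [-7, -3, -6, 1, 10, 4]
Partition 3: pivot=-6 at index 1 -> [-7, -6, -3, 1, 10, 4]
Partition 4: pivot=4 at index 4 -> [-7, -6, -3, 1, 4, 10]


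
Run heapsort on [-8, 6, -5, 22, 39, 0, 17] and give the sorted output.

Build heap: [39, 22, 17, -8, 6, 0, -5]
Extract 39: [22, 6, 17, -8, -5, 0, 39]
Extract 22: [17, 6, 0, -8, -5, 22, 39]
Extract 17: [6, -5, 0, -8, 17, 22, 39]
Extract 6: [0, -5, -8, 6, 17, 22, 39]
Extract 0: [-5, -8, 0, 6, 17, 22, 39]
Extract -5: [-8, -5, 0, 6, 17, 22, 39]


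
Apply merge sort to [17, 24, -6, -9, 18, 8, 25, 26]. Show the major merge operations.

Divide and conquer:
  Merge [17] + [24] -> [17, 24]
  Merge [-6] + [-9] -> [-9, -6]
  Merge [17, 24] + [-9, -6] -> [-9, -6, 17, 24]
  Merge [18] + [8] -> [8, 18]
  Merge [25] + [26] -> [25, 26]
  Merge [8, 18] + [25, 26] -> [8, 18, 25, 26]
  Merge [-9, -6, 17, 24] + [8, 18, 25, 26] -> [-9, -6, 8, 17, 18, 24, 25, 26]


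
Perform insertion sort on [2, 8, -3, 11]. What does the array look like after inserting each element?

First element 2 is already 'sorted'
Insert 8: shifted 0 elements -> [2, 8, -3, 11]
Insert -3: shifted 2 elements -> [-3, 2, 8, 11]
Insert 11: shifted 0 elements -> [-3, 2, 8, 11]


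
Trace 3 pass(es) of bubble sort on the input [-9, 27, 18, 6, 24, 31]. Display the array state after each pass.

After pass 1: [-9, 18, 6, 24, 27, 31] (3 swaps)
After pass 2: [-9, 6, 18, 24, 27, 31] (1 swaps)
After pass 3: [-9, 6, 18, 24, 27, 31] (0 swaps)
Total swaps: 4


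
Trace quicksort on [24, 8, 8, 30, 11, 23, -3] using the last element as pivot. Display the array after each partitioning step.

Partition 1: pivot=-3 at index 0 -> [-3, 8, 8, 30, 11, 23, 24]
Partition 2: pivot=24 at index 5 -> [-3, 8, 8, 11, 23, 24, 30]
Partition 3: pivot=23 at index 4 -> [-3, 8, 8, 11, 23, 24, 30]
Partition 4: pivot=11 at index 3 -> [-3, 8, 8, 11, 23, 24, 30]
Partition 5: pivot=8 at index 2 -> [-3, 8, 8, 11, 23, 24, 30]


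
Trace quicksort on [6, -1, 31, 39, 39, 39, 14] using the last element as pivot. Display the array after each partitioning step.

Partition 1: pivot=14 at index 2 -> [6, -1, 14, 39, 39, 39, 31]
Partition 2: pivot=-1 at index 0 -> [-1, 6, 14, 39, 39, 39, 31]
Partition 3: pivot=31 at index 3 -> [-1, 6, 14, 31, 39, 39, 39]
Partition 4: pivot=39 at index 6 -> [-1, 6, 14, 31, 39, 39, 39]
Partition 5: pivot=39 at index 5 -> [-1, 6, 14, 31, 39, 39, 39]


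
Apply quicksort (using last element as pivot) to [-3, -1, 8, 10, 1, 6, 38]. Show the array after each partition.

Partition 1: pivot=38 at index 6 -> [-3, -1, 8, 10, 1, 6, 38]
Partition 2: pivot=6 at index 3 -> [-3, -1, 1, 6, 8, 10, 38]
Partition 3: pivot=1 at index 2 -> [-3, -1, 1, 6, 8, 10, 38]
Partition 4: pivot=-1 at index 1 -> [-3, -1, 1, 6, 8, 10, 38]
Partition 5: pivot=10 at index 5 -> [-3, -1, 1, 6, 8, 10, 38]


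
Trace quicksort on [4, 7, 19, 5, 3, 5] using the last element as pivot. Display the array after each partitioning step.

Partition 1: pivot=5 at index 3 -> [4, 5, 3, 5, 19, 7]
Partition 2: pivot=3 at index 0 -> [3, 5, 4, 5, 19, 7]
Partition 3: pivot=4 at index 1 -> [3, 4, 5, 5, 19, 7]
Partition 4: pivot=7 at index 4 -> [3, 4, 5, 5, 7, 19]


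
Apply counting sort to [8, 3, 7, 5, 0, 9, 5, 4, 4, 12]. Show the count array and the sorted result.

Count array: [1, 0, 0, 1, 2, 2, 0, 1, 1, 1, 0, 0, 1]
(count[i] = number of elements equal to i)
Cumulative count: [1, 1, 1, 2, 4, 6, 6, 7, 8, 9, 9, 9, 10]
Sorted: [0, 3, 4, 4, 5, 5, 7, 8, 9, 12]


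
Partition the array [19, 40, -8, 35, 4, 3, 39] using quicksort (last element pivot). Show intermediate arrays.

Partition 1: pivot=39 at index 5 -> [19, -8, 35, 4, 3, 39, 40]
Partition 2: pivot=3 at index 1 -> [-8, 3, 35, 4, 19, 39, 40]
Partition 3: pivot=19 at index 3 -> [-8, 3, 4, 19, 35, 39, 40]


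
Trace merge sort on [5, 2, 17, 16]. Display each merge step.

Divide and conquer:
  Merge [5] + [2] -> [2, 5]
  Merge [17] + [16] -> [16, 17]
  Merge [2, 5] + [16, 17] -> [2, 5, 16, 17]


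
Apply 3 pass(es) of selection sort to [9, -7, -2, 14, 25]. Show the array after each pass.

Pass 1: Select minimum -7 at index 1, swap -> [-7, 9, -2, 14, 25]
Pass 2: Select minimum -2 at index 2, swap -> [-7, -2, 9, 14, 25]
Pass 3: Select minimum 9 at index 2, swap -> [-7, -2, 9, 14, 25]


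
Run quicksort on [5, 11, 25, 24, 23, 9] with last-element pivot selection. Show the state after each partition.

Partition 1: pivot=9 at index 1 -> [5, 9, 25, 24, 23, 11]
Partition 2: pivot=11 at index 2 -> [5, 9, 11, 24, 23, 25]
Partition 3: pivot=25 at index 5 -> [5, 9, 11, 24, 23, 25]
Partition 4: pivot=23 at index 3 -> [5, 9, 11, 23, 24, 25]


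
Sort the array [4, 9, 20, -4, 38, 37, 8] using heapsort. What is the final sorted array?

Build heap: [38, 9, 37, -4, 4, 20, 8]
Extract 38: [37, 9, 20, -4, 4, 8, 38]
Extract 37: [20, 9, 8, -4, 4, 37, 38]
Extract 20: [9, 4, 8, -4, 20, 37, 38]
Extract 9: [8, 4, -4, 9, 20, 37, 38]
Extract 8: [4, -4, 8, 9, 20, 37, 38]
Extract 4: [-4, 4, 8, 9, 20, 37, 38]


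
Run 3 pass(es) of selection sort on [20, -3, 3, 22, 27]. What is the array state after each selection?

Pass 1: Select minimum -3 at index 1, swap -> [-3, 20, 3, 22, 27]
Pass 2: Select minimum 3 at index 2, swap -> [-3, 3, 20, 22, 27]
Pass 3: Select minimum 20 at index 2, swap -> [-3, 3, 20, 22, 27]


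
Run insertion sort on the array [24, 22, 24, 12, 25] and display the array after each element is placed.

First element 24 is already 'sorted'
Insert 22: shifted 1 elements -> [22, 24, 24, 12, 25]
Insert 24: shifted 0 elements -> [22, 24, 24, 12, 25]
Insert 12: shifted 3 elements -> [12, 22, 24, 24, 25]
Insert 25: shifted 0 elements -> [12, 22, 24, 24, 25]


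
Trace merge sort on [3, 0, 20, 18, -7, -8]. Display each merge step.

Divide and conquer:
  Merge [0] + [20] -> [0, 20]
  Merge [3] + [0, 20] -> [0, 3, 20]
  Merge [-7] + [-8] -> [-8, -7]
  Merge [18] + [-8, -7] -> [-8, -7, 18]
  Merge [0, 3, 20] + [-8, -7, 18] -> [-8, -7, 0, 3, 18, 20]


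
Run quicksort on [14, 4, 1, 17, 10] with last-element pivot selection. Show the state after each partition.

Partition 1: pivot=10 at index 2 -> [4, 1, 10, 17, 14]
Partition 2: pivot=1 at index 0 -> [1, 4, 10, 17, 14]
Partition 3: pivot=14 at index 3 -> [1, 4, 10, 14, 17]


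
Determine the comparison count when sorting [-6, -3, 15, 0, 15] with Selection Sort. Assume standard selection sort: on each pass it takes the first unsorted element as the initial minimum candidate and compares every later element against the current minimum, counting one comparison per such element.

Pass 1: scan indices 1..4 for the minimum = 4 comparison(s); min is -6, place at index 0 -> [-6, -3, 15, 0, 15]
Pass 2: scan indices 2..4 for the minimum = 3 comparison(s); min is -3, place at index 1 -> [-6, -3, 15, 0, 15]
Pass 3: scan indices 3..4 for the minimum = 2 comparison(s); min is 0, place at index 2 -> [-6, -3, 0, 15, 15]
Pass 4: scan indices 4..4 for the minimum = 1 comparison(s); min is 15, place at index 3 -> [-6, -3, 0, 15, 15]
Selection sort always scans the whole unsorted suffix, so the count is (n-1) + (n-2) + ... + 1 = n(n-1)/2 = 5*4/2 = 10 regardless of the input order.
Total comparisons: 4 + 3 + 2 + 1 = 10


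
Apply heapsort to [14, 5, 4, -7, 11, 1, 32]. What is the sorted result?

Build heap: [32, 11, 14, -7, 5, 1, 4]
Extract 32: [14, 11, 4, -7, 5, 1, 32]
Extract 14: [11, 5, 4, -7, 1, 14, 32]
Extract 11: [5, 1, 4, -7, 11, 14, 32]
Extract 5: [4, 1, -7, 5, 11, 14, 32]
Extract 4: [1, -7, 4, 5, 11, 14, 32]
Extract 1: [-7, 1, 4, 5, 11, 14, 32]


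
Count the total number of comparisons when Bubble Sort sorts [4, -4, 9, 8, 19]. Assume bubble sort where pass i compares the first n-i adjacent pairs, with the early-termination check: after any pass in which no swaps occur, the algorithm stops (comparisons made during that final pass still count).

Pass 1: compare adjacent pairs (0,1)..(3,4) = 4 comparison(s), 2 swap(s) -> [-4, 4, 8, 9, 19]
Pass 2: compare adjacent pairs (0,1)..(2,3) = 3 comparison(s), 0 swap(s) -> [-4, 4, 8, 9, 19]
No swaps in this pass, so bubble sort stops here.
Total comparisons: 4 + 3 = 7


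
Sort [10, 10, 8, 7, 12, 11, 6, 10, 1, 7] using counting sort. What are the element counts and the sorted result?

Count array: [0, 1, 0, 0, 0, 0, 1, 2, 1, 0, 3, 1, 1]
(count[i] = number of elements equal to i)
Cumulative count: [0, 1, 1, 1, 1, 1, 2, 4, 5, 5, 8, 9, 10]
Sorted: [1, 6, 7, 7, 8, 10, 10, 10, 11, 12]


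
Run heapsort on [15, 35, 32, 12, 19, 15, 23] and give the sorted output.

Build heap: [35, 19, 32, 12, 15, 15, 23]
Extract 35: [32, 19, 23, 12, 15, 15, 35]
Extract 32: [23, 19, 15, 12, 15, 32, 35]
Extract 23: [19, 15, 15, 12, 23, 32, 35]
Extract 19: [15, 12, 15, 19, 23, 32, 35]
Extract 15: [15, 12, 15, 19, 23, 32, 35]
Extract 15: [12, 15, 15, 19, 23, 32, 35]


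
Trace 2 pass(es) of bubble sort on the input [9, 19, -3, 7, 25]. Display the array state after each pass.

After pass 1: [9, -3, 7, 19, 25] (2 swaps)
After pass 2: [-3, 7, 9, 19, 25] (2 swaps)
Total swaps: 4


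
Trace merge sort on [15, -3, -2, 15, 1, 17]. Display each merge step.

Divide and conquer:
  Merge [-3] + [-2] -> [-3, -2]
  Merge [15] + [-3, -2] -> [-3, -2, 15]
  Merge [1] + [17] -> [1, 17]
  Merge [15] + [1, 17] -> [1, 15, 17]
  Merge [-3, -2, 15] + [1, 15, 17] -> [-3, -2, 1, 15, 15, 17]


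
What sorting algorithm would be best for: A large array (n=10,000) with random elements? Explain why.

Best choice: Quicksort or Mergesort
Reason: Both have O(n log n) average case; quicksort has lower constant factors


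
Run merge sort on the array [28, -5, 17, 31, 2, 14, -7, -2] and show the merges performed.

Divide and conquer:
  Merge [28] + [-5] -> [-5, 28]
  Merge [17] + [31] -> [17, 31]
  Merge [-5, 28] + [17, 31] -> [-5, 17, 28, 31]
  Merge [2] + [14] -> [2, 14]
  Merge [-7] + [-2] -> [-7, -2]
  Merge [2, 14] + [-7, -2] -> [-7, -2, 2, 14]
  Merge [-5, 17, 28, 31] + [-7, -2, 2, 14] -> [-7, -5, -2, 2, 14, 17, 28, 31]


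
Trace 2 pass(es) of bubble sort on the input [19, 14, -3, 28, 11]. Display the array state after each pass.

After pass 1: [14, -3, 19, 11, 28] (3 swaps)
After pass 2: [-3, 14, 11, 19, 28] (2 swaps)
Total swaps: 5


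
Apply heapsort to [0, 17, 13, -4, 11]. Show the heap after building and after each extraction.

Build heap: [17, 11, 13, -4, 0]
Extract 17: [13, 11, 0, -4, 17]
Extract 13: [11, -4, 0, 13, 17]
Extract 11: [0, -4, 11, 13, 17]
Extract 0: [-4, 0, 11, 13, 17]


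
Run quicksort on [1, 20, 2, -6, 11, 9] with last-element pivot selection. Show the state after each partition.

Partition 1: pivot=9 at index 3 -> [1, 2, -6, 9, 11, 20]
Partition 2: pivot=-6 at index 0 -> [-6, 2, 1, 9, 11, 20]
Partition 3: pivot=1 at index 1 -> [-6, 1, 2, 9, 11, 20]
Partition 4: pivot=20 at index 5 -> [-6, 1, 2, 9, 11, 20]


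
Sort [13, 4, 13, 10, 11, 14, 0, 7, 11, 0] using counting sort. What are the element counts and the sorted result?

Count array: [2, 0, 0, 0, 1, 0, 0, 1, 0, 0, 1, 2, 0, 2, 1]
(count[i] = number of elements equal to i)
Cumulative count: [2, 2, 2, 2, 3, 3, 3, 4, 4, 4, 5, 7, 7, 9, 10]
Sorted: [0, 0, 4, 7, 10, 11, 11, 13, 13, 14]


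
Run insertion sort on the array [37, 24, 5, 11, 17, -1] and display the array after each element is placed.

First element 37 is already 'sorted'
Insert 24: shifted 1 elements -> [24, 37, 5, 11, 17, -1]
Insert 5: shifted 2 elements -> [5, 24, 37, 11, 17, -1]
Insert 11: shifted 2 elements -> [5, 11, 24, 37, 17, -1]
Insert 17: shifted 2 elements -> [5, 11, 17, 24, 37, -1]
Insert -1: shifted 5 elements -> [-1, 5, 11, 17, 24, 37]


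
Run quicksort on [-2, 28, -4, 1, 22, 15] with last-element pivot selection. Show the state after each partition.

Partition 1: pivot=15 at index 3 -> [-2, -4, 1, 15, 22, 28]
Partition 2: pivot=1 at index 2 -> [-2, -4, 1, 15, 22, 28]
Partition 3: pivot=-4 at index 0 -> [-4, -2, 1, 15, 22, 28]
Partition 4: pivot=28 at index 5 -> [-4, -2, 1, 15, 22, 28]


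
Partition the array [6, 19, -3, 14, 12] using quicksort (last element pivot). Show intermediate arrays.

Partition 1: pivot=12 at index 2 -> [6, -3, 12, 14, 19]
Partition 2: pivot=-3 at index 0 -> [-3, 6, 12, 14, 19]
Partition 3: pivot=19 at index 4 -> [-3, 6, 12, 14, 19]


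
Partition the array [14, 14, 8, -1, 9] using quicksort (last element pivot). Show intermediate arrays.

Partition 1: pivot=9 at index 2 -> [8, -1, 9, 14, 14]
Partition 2: pivot=-1 at index 0 -> [-1, 8, 9, 14, 14]
Partition 3: pivot=14 at index 4 -> [-1, 8, 9, 14, 14]


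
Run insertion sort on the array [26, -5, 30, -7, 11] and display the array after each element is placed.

First element 26 is already 'sorted'
Insert -5: shifted 1 elements -> [-5, 26, 30, -7, 11]
Insert 30: shifted 0 elements -> [-5, 26, 30, -7, 11]
Insert -7: shifted 3 elements -> [-7, -5, 26, 30, 11]
Insert 11: shifted 2 elements -> [-7, -5, 11, 26, 30]


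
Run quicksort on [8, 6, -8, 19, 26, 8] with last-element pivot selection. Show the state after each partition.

Partition 1: pivot=8 at index 3 -> [8, 6, -8, 8, 26, 19]
Partition 2: pivot=-8 at index 0 -> [-8, 6, 8, 8, 26, 19]
Partition 3: pivot=8 at index 2 -> [-8, 6, 8, 8, 26, 19]
Partition 4: pivot=19 at index 4 -> [-8, 6, 8, 8, 19, 26]


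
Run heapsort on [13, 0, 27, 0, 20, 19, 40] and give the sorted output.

Build heap: [40, 20, 27, 0, 0, 19, 13]
Extract 40: [27, 20, 19, 0, 0, 13, 40]
Extract 27: [20, 13, 19, 0, 0, 27, 40]
Extract 20: [19, 13, 0, 0, 20, 27, 40]
Extract 19: [13, 0, 0, 19, 20, 27, 40]
Extract 13: [0, 0, 13, 19, 20, 27, 40]
Extract 0: [0, 0, 13, 19, 20, 27, 40]


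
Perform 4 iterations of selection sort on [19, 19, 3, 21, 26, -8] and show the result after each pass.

Pass 1: Select minimum -8 at index 5, swap -> [-8, 19, 3, 21, 26, 19]
Pass 2: Select minimum 3 at index 2, swap -> [-8, 3, 19, 21, 26, 19]
Pass 3: Select minimum 19 at index 2, swap -> [-8, 3, 19, 21, 26, 19]
Pass 4: Select minimum 19 at index 5, swap -> [-8, 3, 19, 19, 26, 21]


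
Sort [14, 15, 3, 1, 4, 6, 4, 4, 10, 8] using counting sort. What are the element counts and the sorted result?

Count array: [0, 1, 0, 1, 3, 0, 1, 0, 1, 0, 1, 0, 0, 0, 1, 1]
(count[i] = number of elements equal to i)
Cumulative count: [0, 1, 1, 2, 5, 5, 6, 6, 7, 7, 8, 8, 8, 8, 9, 10]
Sorted: [1, 3, 4, 4, 4, 6, 8, 10, 14, 15]


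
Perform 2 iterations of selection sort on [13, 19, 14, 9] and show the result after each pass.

Pass 1: Select minimum 9 at index 3, swap -> [9, 19, 14, 13]
Pass 2: Select minimum 13 at index 3, swap -> [9, 13, 14, 19]


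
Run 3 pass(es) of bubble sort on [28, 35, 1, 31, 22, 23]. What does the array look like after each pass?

After pass 1: [28, 1, 31, 22, 23, 35] (4 swaps)
After pass 2: [1, 28, 22, 23, 31, 35] (3 swaps)
After pass 3: [1, 22, 23, 28, 31, 35] (2 swaps)
Total swaps: 9


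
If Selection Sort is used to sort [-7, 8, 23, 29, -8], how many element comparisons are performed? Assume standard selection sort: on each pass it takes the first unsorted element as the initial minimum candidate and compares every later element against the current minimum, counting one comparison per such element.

Pass 1: scan indices 1..4 for the minimum = 4 comparison(s); min is -8, place at index 0 -> [-8, 8, 23, 29, -7]
Pass 2: scan indices 2..4 for the minimum = 3 comparison(s); min is -7, place at index 1 -> [-8, -7, 23, 29, 8]
Pass 3: scan indices 3..4 for the minimum = 2 comparison(s); min is 8, place at index 2 -> [-8, -7, 8, 29, 23]
Pass 4: scan indices 4..4 for the minimum = 1 comparison(s); min is 23, place at index 3 -> [-8, -7, 8, 23, 29]
Selection sort always scans the whole unsorted suffix, so the count is (n-1) + (n-2) + ... + 1 = n(n-1)/2 = 5*4/2 = 10 regardless of the input order.
Total comparisons: 4 + 3 + 2 + 1 = 10


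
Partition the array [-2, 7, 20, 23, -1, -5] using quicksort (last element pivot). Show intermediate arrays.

Partition 1: pivot=-5 at index 0 -> [-5, 7, 20, 23, -1, -2]
Partition 2: pivot=-2 at index 1 -> [-5, -2, 20, 23, -1, 7]
Partition 3: pivot=7 at index 3 -> [-5, -2, -1, 7, 20, 23]
Partition 4: pivot=23 at index 5 -> [-5, -2, -1, 7, 20, 23]


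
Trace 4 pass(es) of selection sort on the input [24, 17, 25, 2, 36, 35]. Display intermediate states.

Pass 1: Select minimum 2 at index 3, swap -> [2, 17, 25, 24, 36, 35]
Pass 2: Select minimum 17 at index 1, swap -> [2, 17, 25, 24, 36, 35]
Pass 3: Select minimum 24 at index 3, swap -> [2, 17, 24, 25, 36, 35]
Pass 4: Select minimum 25 at index 3, swap -> [2, 17, 24, 25, 36, 35]


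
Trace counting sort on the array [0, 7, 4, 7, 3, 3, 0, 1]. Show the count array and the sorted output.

Count array: [2, 1, 0, 2, 1, 0, 0, 2]
(count[i] = number of elements equal to i)
Cumulative count: [2, 3, 3, 5, 6, 6, 6, 8]
Sorted: [0, 0, 1, 3, 3, 4, 7, 7]


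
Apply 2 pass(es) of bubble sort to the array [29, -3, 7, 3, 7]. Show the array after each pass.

After pass 1: [-3, 7, 3, 7, 29] (4 swaps)
After pass 2: [-3, 3, 7, 7, 29] (1 swaps)
Total swaps: 5


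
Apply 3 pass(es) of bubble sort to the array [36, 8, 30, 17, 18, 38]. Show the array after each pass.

After pass 1: [8, 30, 17, 18, 36, 38] (4 swaps)
After pass 2: [8, 17, 18, 30, 36, 38] (2 swaps)
After pass 3: [8, 17, 18, 30, 36, 38] (0 swaps)
Total swaps: 6


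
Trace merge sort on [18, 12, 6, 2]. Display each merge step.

Divide and conquer:
  Merge [18] + [12] -> [12, 18]
  Merge [6] + [2] -> [2, 6]
  Merge [12, 18] + [2, 6] -> [2, 6, 12, 18]


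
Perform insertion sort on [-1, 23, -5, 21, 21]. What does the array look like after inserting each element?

First element -1 is already 'sorted'
Insert 23: shifted 0 elements -> [-1, 23, -5, 21, 21]
Insert -5: shifted 2 elements -> [-5, -1, 23, 21, 21]
Insert 21: shifted 1 elements -> [-5, -1, 21, 23, 21]
Insert 21: shifted 1 elements -> [-5, -1, 21, 21, 23]


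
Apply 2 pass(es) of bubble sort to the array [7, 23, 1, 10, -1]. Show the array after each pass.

After pass 1: [7, 1, 10, -1, 23] (3 swaps)
After pass 2: [1, 7, -1, 10, 23] (2 swaps)
Total swaps: 5


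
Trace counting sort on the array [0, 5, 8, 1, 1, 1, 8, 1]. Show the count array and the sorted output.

Count array: [1, 4, 0, 0, 0, 1, 0, 0, 2]
(count[i] = number of elements equal to i)
Cumulative count: [1, 5, 5, 5, 5, 6, 6, 6, 8]
Sorted: [0, 1, 1, 1, 1, 5, 8, 8]


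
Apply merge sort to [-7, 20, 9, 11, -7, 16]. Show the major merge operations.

Divide and conquer:
  Merge [20] + [9] -> [9, 20]
  Merge [-7] + [9, 20] -> [-7, 9, 20]
  Merge [-7] + [16] -> [-7, 16]
  Merge [11] + [-7, 16] -> [-7, 11, 16]
  Merge [-7, 9, 20] + [-7, 11, 16] -> [-7, -7, 9, 11, 16, 20]


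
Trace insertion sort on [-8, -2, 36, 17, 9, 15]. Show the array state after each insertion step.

First element -8 is already 'sorted'
Insert -2: shifted 0 elements -> [-8, -2, 36, 17, 9, 15]
Insert 36: shifted 0 elements -> [-8, -2, 36, 17, 9, 15]
Insert 17: shifted 1 elements -> [-8, -2, 17, 36, 9, 15]
Insert 9: shifted 2 elements -> [-8, -2, 9, 17, 36, 15]
Insert 15: shifted 2 elements -> [-8, -2, 9, 15, 17, 36]


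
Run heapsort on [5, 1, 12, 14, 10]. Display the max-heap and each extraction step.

Build heap: [14, 10, 12, 1, 5]
Extract 14: [12, 10, 5, 1, 14]
Extract 12: [10, 1, 5, 12, 14]
Extract 10: [5, 1, 10, 12, 14]
Extract 5: [1, 5, 10, 12, 14]
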